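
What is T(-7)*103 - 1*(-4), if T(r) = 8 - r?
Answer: 1549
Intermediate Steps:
T(-7)*103 - 1*(-4) = (8 - 1*(-7))*103 - 1*(-4) = (8 + 7)*103 + 4 = 15*103 + 4 = 1545 + 4 = 1549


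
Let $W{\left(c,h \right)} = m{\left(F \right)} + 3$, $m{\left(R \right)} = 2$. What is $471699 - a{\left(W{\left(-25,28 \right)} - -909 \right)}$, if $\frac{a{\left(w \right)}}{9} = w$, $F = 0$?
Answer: $463473$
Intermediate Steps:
$W{\left(c,h \right)} = 5$ ($W{\left(c,h \right)} = 2 + 3 = 5$)
$a{\left(w \right)} = 9 w$
$471699 - a{\left(W{\left(-25,28 \right)} - -909 \right)} = 471699 - 9 \left(5 - -909\right) = 471699 - 9 \left(5 + 909\right) = 471699 - 9 \cdot 914 = 471699 - 8226 = 463473$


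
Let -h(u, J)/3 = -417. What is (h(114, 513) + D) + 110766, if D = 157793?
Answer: 269810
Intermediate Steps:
h(u, J) = 1251 (h(u, J) = -3*(-417) = 1251)
(h(114, 513) + D) + 110766 = (1251 + 157793) + 110766 = 159044 + 110766 = 269810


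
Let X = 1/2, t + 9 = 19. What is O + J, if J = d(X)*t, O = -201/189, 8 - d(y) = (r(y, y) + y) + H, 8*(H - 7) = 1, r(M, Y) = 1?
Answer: -1843/252 ≈ -7.3135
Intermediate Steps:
H = 57/8 (H = 7 + (⅛)*1 = 7 + ⅛ = 57/8 ≈ 7.1250)
t = 10 (t = -9 + 19 = 10)
X = ½ (X = 1*(½) = ½ ≈ 0.50000)
d(y) = -⅛ - y (d(y) = 8 - ((1 + y) + 57/8) = 8 - (65/8 + y) = 8 + (-65/8 - y) = -⅛ - y)
O = -67/63 (O = -201*1/189 = -67/63 ≈ -1.0635)
J = -25/4 (J = (-⅛ - 1*½)*10 = (-⅛ - ½)*10 = -5/8*10 = -25/4 ≈ -6.2500)
O + J = -67/63 - 25/4 = -1843/252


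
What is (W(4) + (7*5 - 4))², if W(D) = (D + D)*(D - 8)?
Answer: 1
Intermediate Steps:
W(D) = 2*D*(-8 + D) (W(D) = (2*D)*(-8 + D) = 2*D*(-8 + D))
(W(4) + (7*5 - 4))² = (2*4*(-8 + 4) + (7*5 - 4))² = (2*4*(-4) + (35 - 4))² = (-32 + 31)² = (-1)² = 1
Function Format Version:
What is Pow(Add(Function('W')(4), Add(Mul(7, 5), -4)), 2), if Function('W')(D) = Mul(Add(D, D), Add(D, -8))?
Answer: 1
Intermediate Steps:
Function('W')(D) = Mul(2, D, Add(-8, D)) (Function('W')(D) = Mul(Mul(2, D), Add(-8, D)) = Mul(2, D, Add(-8, D)))
Pow(Add(Function('W')(4), Add(Mul(7, 5), -4)), 2) = Pow(Add(Mul(2, 4, Add(-8, 4)), Add(Mul(7, 5), -4)), 2) = Pow(Add(Mul(2, 4, -4), Add(35, -4)), 2) = Pow(Add(-32, 31), 2) = Pow(-1, 2) = 1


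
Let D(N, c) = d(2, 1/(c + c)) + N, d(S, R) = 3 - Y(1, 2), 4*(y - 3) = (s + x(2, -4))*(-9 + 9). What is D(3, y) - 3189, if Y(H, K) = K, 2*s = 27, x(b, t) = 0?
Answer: -3185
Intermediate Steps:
s = 27/2 (s = (½)*27 = 27/2 ≈ 13.500)
y = 3 (y = 3 + ((27/2 + 0)*(-9 + 9))/4 = 3 + ((27/2)*0)/4 = 3 + (¼)*0 = 3 + 0 = 3)
d(S, R) = 1 (d(S, R) = 3 - 1*2 = 3 - 2 = 1)
D(N, c) = 1 + N
D(3, y) - 3189 = (1 + 3) - 3189 = 4 - 3189 = -3185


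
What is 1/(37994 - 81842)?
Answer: -1/43848 ≈ -2.2806e-5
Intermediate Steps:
1/(37994 - 81842) = 1/(-43848) = -1/43848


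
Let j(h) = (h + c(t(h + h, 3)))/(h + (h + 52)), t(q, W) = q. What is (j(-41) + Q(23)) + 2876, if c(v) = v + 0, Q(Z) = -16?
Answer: 28641/10 ≈ 2864.1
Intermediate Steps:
c(v) = v
j(h) = 3*h/(52 + 2*h) (j(h) = (h + (h + h))/(h + (h + 52)) = (h + 2*h)/(h + (52 + h)) = (3*h)/(52 + 2*h) = 3*h/(52 + 2*h))
(j(-41) + Q(23)) + 2876 = ((3/2)*(-41)/(26 - 41) - 16) + 2876 = ((3/2)*(-41)/(-15) - 16) + 2876 = ((3/2)*(-41)*(-1/15) - 16) + 2876 = (41/10 - 16) + 2876 = -119/10 + 2876 = 28641/10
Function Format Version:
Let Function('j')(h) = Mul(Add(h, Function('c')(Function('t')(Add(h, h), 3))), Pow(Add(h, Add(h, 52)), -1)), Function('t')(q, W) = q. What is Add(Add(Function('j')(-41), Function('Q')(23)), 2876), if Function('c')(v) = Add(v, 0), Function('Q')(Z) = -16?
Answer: Rational(28641, 10) ≈ 2864.1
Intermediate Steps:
Function('c')(v) = v
Function('j')(h) = Mul(3, h, Pow(Add(52, Mul(2, h)), -1)) (Function('j')(h) = Mul(Add(h, Add(h, h)), Pow(Add(h, Add(h, 52)), -1)) = Mul(Add(h, Mul(2, h)), Pow(Add(h, Add(52, h)), -1)) = Mul(Mul(3, h), Pow(Add(52, Mul(2, h)), -1)) = Mul(3, h, Pow(Add(52, Mul(2, h)), -1)))
Add(Add(Function('j')(-41), Function('Q')(23)), 2876) = Add(Add(Mul(Rational(3, 2), -41, Pow(Add(26, -41), -1)), -16), 2876) = Add(Add(Mul(Rational(3, 2), -41, Pow(-15, -1)), -16), 2876) = Add(Add(Mul(Rational(3, 2), -41, Rational(-1, 15)), -16), 2876) = Add(Add(Rational(41, 10), -16), 2876) = Add(Rational(-119, 10), 2876) = Rational(28641, 10)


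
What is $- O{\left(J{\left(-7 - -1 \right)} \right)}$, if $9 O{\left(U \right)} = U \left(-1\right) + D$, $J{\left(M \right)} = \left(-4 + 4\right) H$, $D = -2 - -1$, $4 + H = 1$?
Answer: $\frac{1}{9} \approx 0.11111$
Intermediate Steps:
$H = -3$ ($H = -4 + 1 = -3$)
$D = -1$ ($D = -2 + 1 = -1$)
$J{\left(M \right)} = 0$ ($J{\left(M \right)} = \left(-4 + 4\right) \left(-3\right) = 0 \left(-3\right) = 0$)
$O{\left(U \right)} = - \frac{1}{9} - \frac{U}{9}$ ($O{\left(U \right)} = \frac{U \left(-1\right) - 1}{9} = \frac{- U - 1}{9} = \frac{-1 - U}{9} = - \frac{1}{9} - \frac{U}{9}$)
$- O{\left(J{\left(-7 - -1 \right)} \right)} = - (- \frac{1}{9} - 0) = - (- \frac{1}{9} + 0) = \left(-1\right) \left(- \frac{1}{9}\right) = \frac{1}{9}$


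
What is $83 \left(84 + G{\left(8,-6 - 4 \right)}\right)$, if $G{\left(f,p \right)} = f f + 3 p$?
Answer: $9794$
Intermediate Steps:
$G{\left(f,p \right)} = f^{2} + 3 p$
$83 \left(84 + G{\left(8,-6 - 4 \right)}\right) = 83 \left(84 + \left(8^{2} + 3 \left(-6 - 4\right)\right)\right) = 83 \left(84 + \left(64 + 3 \left(-10\right)\right)\right) = 83 \left(84 + \left(64 - 30\right)\right) = 83 \left(84 + 34\right) = 83 \cdot 118 = 9794$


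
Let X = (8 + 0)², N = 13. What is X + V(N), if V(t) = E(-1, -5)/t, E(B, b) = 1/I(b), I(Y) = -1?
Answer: 831/13 ≈ 63.923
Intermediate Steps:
E(B, b) = -1 (E(B, b) = 1/(-1) = -1)
V(t) = -1/t
X = 64 (X = 8² = 64)
X + V(N) = 64 - 1/13 = 831/13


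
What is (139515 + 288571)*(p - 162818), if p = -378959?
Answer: -231927148822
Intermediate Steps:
(139515 + 288571)*(p - 162818) = (139515 + 288571)*(-378959 - 162818) = 428086*(-541777) = -231927148822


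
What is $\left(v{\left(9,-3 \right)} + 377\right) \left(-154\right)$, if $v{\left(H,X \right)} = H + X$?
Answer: $-58982$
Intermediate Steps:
$\left(v{\left(9,-3 \right)} + 377\right) \left(-154\right) = \left(\left(9 - 3\right) + 377\right) \left(-154\right) = \left(6 + 377\right) \left(-154\right) = 383 \left(-154\right) = -58982$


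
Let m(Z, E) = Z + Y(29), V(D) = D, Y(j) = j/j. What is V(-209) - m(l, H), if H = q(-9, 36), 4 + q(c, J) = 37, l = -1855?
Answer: 1645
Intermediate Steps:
Y(j) = 1
q(c, J) = 33 (q(c, J) = -4 + 37 = 33)
H = 33
m(Z, E) = 1 + Z (m(Z, E) = Z + 1 = 1 + Z)
V(-209) - m(l, H) = -209 - (1 - 1855) = -209 - 1*(-1854) = -209 + 1854 = 1645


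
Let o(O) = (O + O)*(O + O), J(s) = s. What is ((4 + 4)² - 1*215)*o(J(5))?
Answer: -15100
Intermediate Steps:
o(O) = 4*O² (o(O) = (2*O)*(2*O) = 4*O²)
((4 + 4)² - 1*215)*o(J(5)) = ((4 + 4)² - 1*215)*(4*5²) = (8² - 215)*(4*25) = (64 - 215)*100 = -151*100 = -15100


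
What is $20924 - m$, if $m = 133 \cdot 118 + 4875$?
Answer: $355$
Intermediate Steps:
$m = 20569$ ($m = 15694 + 4875 = 20569$)
$20924 - m = 20924 - 20569 = 355$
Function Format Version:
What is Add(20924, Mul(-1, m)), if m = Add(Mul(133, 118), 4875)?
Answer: 355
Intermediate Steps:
m = 20569 (m = Add(15694, 4875) = 20569)
Add(20924, Mul(-1, m)) = Add(20924, Mul(-1, 20569)) = Add(20924, -20569) = 355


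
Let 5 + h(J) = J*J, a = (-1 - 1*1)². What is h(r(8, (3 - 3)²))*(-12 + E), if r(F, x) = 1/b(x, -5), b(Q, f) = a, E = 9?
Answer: 237/16 ≈ 14.813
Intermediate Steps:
a = 4 (a = (-1 - 1)² = (-2)² = 4)
b(Q, f) = 4
r(F, x) = ¼ (r(F, x) = 1/4 = ¼)
h(J) = -5 + J² (h(J) = -5 + J*J = -5 + J²)
h(r(8, (3 - 3)²))*(-12 + E) = (-5 + (¼)²)*(-12 + 9) = (-5 + 1/16)*(-3) = -79/16*(-3) = 237/16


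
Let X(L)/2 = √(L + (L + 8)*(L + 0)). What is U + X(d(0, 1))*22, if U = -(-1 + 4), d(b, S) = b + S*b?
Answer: -3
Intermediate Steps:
U = -3 (U = -1*3 = -3)
X(L) = 2*√(L + L*(8 + L)) (X(L) = 2*√(L + (L + 8)*(L + 0)) = 2*√(L + (8 + L)*L) = 2*√(L + L*(8 + L)))
U + X(d(0, 1))*22 = -3 + (2*√((0*(1 + 1))*(9 + 0*(1 + 1))))*22 = -3 + (2*√((0*2)*(9 + 0*2)))*22 = -3 + (2*√(0*(9 + 0)))*22 = -3 + (2*√(0*9))*22 = -3 + (2*√0)*22 = -3 + (2*0)*22 = -3 + 0*22 = -3 + 0 = -3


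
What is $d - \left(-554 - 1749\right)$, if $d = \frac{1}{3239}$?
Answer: $\frac{7459418}{3239} \approx 2303.0$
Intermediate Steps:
$d = \frac{1}{3239} \approx 0.00030874$
$d - \left(-554 - 1749\right) = \frac{1}{3239} - \left(-554 - 1749\right) = \frac{1}{3239} - -2303 = \frac{1}{3239} + 2303 = \frac{7459418}{3239}$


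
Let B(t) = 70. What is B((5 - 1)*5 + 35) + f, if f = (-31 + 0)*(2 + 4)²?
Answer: -1046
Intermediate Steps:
f = -1116 (f = -31*6² = -31*36 = -1116)
B((5 - 1)*5 + 35) + f = 70 - 1116 = -1046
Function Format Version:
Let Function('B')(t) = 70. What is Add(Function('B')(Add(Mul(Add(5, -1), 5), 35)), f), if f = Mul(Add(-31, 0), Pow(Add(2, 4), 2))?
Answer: -1046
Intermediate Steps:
f = -1116 (f = Mul(-31, Pow(6, 2)) = Mul(-31, 36) = -1116)
Add(Function('B')(Add(Mul(Add(5, -1), 5), 35)), f) = Add(70, -1116) = -1046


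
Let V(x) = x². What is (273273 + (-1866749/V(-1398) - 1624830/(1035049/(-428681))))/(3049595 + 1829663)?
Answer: 1914111432502013527/9870270065586379368 ≈ 0.19393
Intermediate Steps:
(273273 + (-1866749/V(-1398) - 1624830/(1035049/(-428681))))/(3049595 + 1829663) = (273273 + (-1866749/((-1398)²) - 1624830/(1035049/(-428681))))/(3049595 + 1829663) = (273273 + (-1866749/1954404 - 1624830/(1035049*(-1/428681))))/4879258 = (273273 + (-1866749*1/1954404 - 1624830/(-1035049/428681)))*(1/4879258) = (273273 + (-1866749/1954404 - 1624830*(-428681/1035049)))*(1/4879258) = (273273 + (-1866749/1954404 + 696533749230/1035049))*(1/4879258) = (273273 + 1361306413453423219/2022903905796)*(1/4879258) = (1914111432502013527/2022903905796)*(1/4879258) = 1914111432502013527/9870270065586379368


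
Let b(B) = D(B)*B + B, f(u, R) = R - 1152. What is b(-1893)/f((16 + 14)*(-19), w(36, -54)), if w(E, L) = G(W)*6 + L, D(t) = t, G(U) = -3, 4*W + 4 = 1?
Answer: -298463/102 ≈ -2926.1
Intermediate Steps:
W = -¾ (W = -1 + (¼)*1 = -1 + ¼ = -¾ ≈ -0.75000)
w(E, L) = -18 + L (w(E, L) = -3*6 + L = -18 + L)
f(u, R) = -1152 + R
b(B) = B + B² (b(B) = B*B + B = B² + B = B + B²)
b(-1893)/f((16 + 14)*(-19), w(36, -54)) = (-1893*(1 - 1893))/(-1152 + (-18 - 54)) = (-1893*(-1892))/(-1152 - 72) = 3581556/(-1224) = 3581556*(-1/1224) = -298463/102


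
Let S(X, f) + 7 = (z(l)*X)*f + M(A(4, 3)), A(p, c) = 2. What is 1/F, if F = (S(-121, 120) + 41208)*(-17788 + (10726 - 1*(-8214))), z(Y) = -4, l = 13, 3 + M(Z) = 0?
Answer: 1/114368256 ≈ 8.7437e-9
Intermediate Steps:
M(Z) = -3 (M(Z) = -3 + 0 = -3)
S(X, f) = -10 - 4*X*f (S(X, f) = -7 + ((-4*X)*f - 3) = -7 + (-4*X*f - 3) = -7 + (-3 - 4*X*f) = -10 - 4*X*f)
F = 114368256 (F = ((-10 - 4*(-121)*120) + 41208)*(-17788 + (10726 - 1*(-8214))) = ((-10 + 58080) + 41208)*(-17788 + (10726 + 8214)) = (58070 + 41208)*(-17788 + 18940) = 99278*1152 = 114368256)
1/F = 1/114368256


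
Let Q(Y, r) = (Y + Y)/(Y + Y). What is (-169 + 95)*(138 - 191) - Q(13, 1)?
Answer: 3921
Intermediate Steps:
Q(Y, r) = 1 (Q(Y, r) = (2*Y)/((2*Y)) = (2*Y)*(1/(2*Y)) = 1)
(-169 + 95)*(138 - 191) - Q(13, 1) = (-169 + 95)*(138 - 191) - 1*1 = -74*(-53) - 1 = 3922 - 1 = 3921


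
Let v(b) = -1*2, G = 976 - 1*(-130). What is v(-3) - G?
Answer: -1108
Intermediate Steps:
G = 1106 (G = 976 + 130 = 1106)
v(b) = -2
v(-3) - G = -2 - 1*1106 = -2 - 1106 = -1108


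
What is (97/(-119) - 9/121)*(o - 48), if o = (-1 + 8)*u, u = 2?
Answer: 25616/847 ≈ 30.243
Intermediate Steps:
o = 14 (o = (-1 + 8)*2 = 7*2 = 14)
(97/(-119) - 9/121)*(o - 48) = (97/(-119) - 9/121)*(14 - 48) = (97*(-1/119) - 9*1/121)*(-34) = (-97/119 - 9/121)*(-34) = -12808/14399*(-34) = 25616/847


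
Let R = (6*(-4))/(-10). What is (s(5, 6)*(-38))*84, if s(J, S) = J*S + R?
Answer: -517104/5 ≈ -1.0342e+5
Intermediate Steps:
R = 12/5 (R = -24*(-1/10) = 12/5 ≈ 2.4000)
s(J, S) = 12/5 + J*S (s(J, S) = J*S + 12/5 = 12/5 + J*S)
(s(5, 6)*(-38))*84 = ((12/5 + 5*6)*(-38))*84 = ((12/5 + 30)*(-38))*84 = ((162/5)*(-38))*84 = -6156/5*84 = -517104/5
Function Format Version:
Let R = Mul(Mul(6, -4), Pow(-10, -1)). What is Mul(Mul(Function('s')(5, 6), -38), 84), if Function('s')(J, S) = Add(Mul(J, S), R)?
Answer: Rational(-517104, 5) ≈ -1.0342e+5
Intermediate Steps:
R = Rational(12, 5) (R = Mul(-24, Rational(-1, 10)) = Rational(12, 5) ≈ 2.4000)
Function('s')(J, S) = Add(Rational(12, 5), Mul(J, S)) (Function('s')(J, S) = Add(Mul(J, S), Rational(12, 5)) = Add(Rational(12, 5), Mul(J, S)))
Mul(Mul(Function('s')(5, 6), -38), 84) = Mul(Mul(Add(Rational(12, 5), Mul(5, 6)), -38), 84) = Mul(Mul(Add(Rational(12, 5), 30), -38), 84) = Mul(Mul(Rational(162, 5), -38), 84) = Mul(Rational(-6156, 5), 84) = Rational(-517104, 5)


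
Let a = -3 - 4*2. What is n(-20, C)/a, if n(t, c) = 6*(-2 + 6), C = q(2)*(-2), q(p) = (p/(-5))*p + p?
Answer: -24/11 ≈ -2.1818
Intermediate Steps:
a = -11 (a = -3 - 8 = -11)
q(p) = p - p**2/5 (q(p) = (p*(-1/5))*p + p = (-p/5)*p + p = -p**2/5 + p = p - p**2/5)
C = -12/5 (C = ((1/5)*2*(5 - 1*2))*(-2) = ((1/5)*2*(5 - 2))*(-2) = ((1/5)*2*3)*(-2) = (6/5)*(-2) = -12/5 ≈ -2.4000)
n(t, c) = 24 (n(t, c) = 6*4 = 24)
n(-20, C)/a = 24/(-11) = -1/11*24 = -24/11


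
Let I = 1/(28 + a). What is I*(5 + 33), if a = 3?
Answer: 38/31 ≈ 1.2258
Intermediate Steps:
I = 1/31 (I = 1/(28 + 3) = 1/31 ≈ 0.032258)
I*(5 + 33) = (5 + 33)/31 = (1/31)*38 = 38/31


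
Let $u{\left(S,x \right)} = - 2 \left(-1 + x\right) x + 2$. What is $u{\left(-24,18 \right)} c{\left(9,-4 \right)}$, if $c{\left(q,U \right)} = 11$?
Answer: $-6710$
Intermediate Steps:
$u{\left(S,x \right)} = 2 + x \left(2 - 2 x\right)$ ($u{\left(S,x \right)} = \left(2 - 2 x\right) x + 2 = x \left(2 - 2 x\right) + 2 = 2 + x \left(2 - 2 x\right)$)
$u{\left(-24,18 \right)} c{\left(9,-4 \right)} = \left(2 - 2 \cdot 18^{2} + 2 \cdot 18\right) 11 = \left(2 - 648 + 36\right) 11 = \left(-610\right) 11 = -6710$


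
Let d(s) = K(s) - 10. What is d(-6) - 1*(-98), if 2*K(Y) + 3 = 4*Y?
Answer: 149/2 ≈ 74.500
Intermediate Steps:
K(Y) = -3/2 + 2*Y (K(Y) = -3/2 + (4*Y)/2 = -3/2 + 2*Y)
d(s) = -23/2 + 2*s (d(s) = (-3/2 + 2*s) - 10 = -23/2 + 2*s)
d(-6) - 1*(-98) = (-23/2 + 2*(-6)) - 1*(-98) = (-23/2 - 12) + 98 = -47/2 + 98 = 149/2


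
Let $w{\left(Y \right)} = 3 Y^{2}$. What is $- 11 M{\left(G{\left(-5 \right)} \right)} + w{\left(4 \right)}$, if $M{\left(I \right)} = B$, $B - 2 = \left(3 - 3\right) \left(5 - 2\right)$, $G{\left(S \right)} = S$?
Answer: $26$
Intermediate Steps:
$B = 2$ ($B = 2 + \left(3 - 3\right) \left(5 - 2\right) = 2 + 0 \cdot 3 = 2 + 0 = 2$)
$M{\left(I \right)} = 2$
$- 11 M{\left(G{\left(-5 \right)} \right)} + w{\left(4 \right)} = \left(-11\right) 2 + 3 \cdot 4^{2} = -22 + 3 \cdot 16 = -22 + 48 = 26$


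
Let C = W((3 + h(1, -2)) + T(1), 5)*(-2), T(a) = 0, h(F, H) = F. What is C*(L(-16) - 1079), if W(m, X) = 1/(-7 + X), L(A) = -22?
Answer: -1101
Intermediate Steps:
C = 1 (C = -2/(-7 + 5) = -2/(-2) = -1/2*(-2) = 1)
C*(L(-16) - 1079) = 1*(-22 - 1079) = 1*(-1101) = -1101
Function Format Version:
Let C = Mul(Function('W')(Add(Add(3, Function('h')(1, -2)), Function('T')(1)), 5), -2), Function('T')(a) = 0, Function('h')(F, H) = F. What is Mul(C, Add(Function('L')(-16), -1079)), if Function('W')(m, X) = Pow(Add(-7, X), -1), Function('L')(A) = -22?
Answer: -1101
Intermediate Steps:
C = 1 (C = Mul(Pow(Add(-7, 5), -1), -2) = Mul(Pow(-2, -1), -2) = Mul(Rational(-1, 2), -2) = 1)
Mul(C, Add(Function('L')(-16), -1079)) = Mul(1, Add(-22, -1079)) = Mul(1, -1101) = -1101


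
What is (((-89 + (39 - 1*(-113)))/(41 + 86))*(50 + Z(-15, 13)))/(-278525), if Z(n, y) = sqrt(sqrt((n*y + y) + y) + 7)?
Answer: -126/1414907 - 63*sqrt(7 + 13*I)/35372675 ≈ -9.4927e-5 - 3.5093e-6*I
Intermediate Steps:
Z(n, y) = sqrt(7 + sqrt(2*y + n*y)) (Z(n, y) = sqrt(sqrt((y + n*y) + y) + 7) = sqrt(sqrt(2*y + n*y) + 7) = sqrt(7 + sqrt(2*y + n*y)))
(((-89 + (39 - 1*(-113)))/(41 + 86))*(50 + Z(-15, 13)))/(-278525) = (((-89 + (39 - 1*(-113)))/(41 + 86))*(50 + sqrt(7 + sqrt(13*(2 - 15)))))/(-278525) = (((-89 + (39 + 113))/127)*(50 + sqrt(7 + sqrt(13*(-13)))))*(-1/278525) = (((-89 + 152)*(1/127))*(50 + sqrt(7 + sqrt(-169))))*(-1/278525) = ((63*(1/127))*(50 + sqrt(7 + 13*I)))*(-1/278525) = (63*(50 + sqrt(7 + 13*I))/127)*(-1/278525) = (3150/127 + 63*sqrt(7 + 13*I)/127)*(-1/278525) = -126/1414907 - 63*sqrt(7 + 13*I)/35372675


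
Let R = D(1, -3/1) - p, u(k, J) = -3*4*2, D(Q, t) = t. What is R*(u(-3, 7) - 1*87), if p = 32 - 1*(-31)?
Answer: 7326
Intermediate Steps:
p = 63 (p = 32 + 31 = 63)
u(k, J) = -24 (u(k, J) = -12*2 = -24)
R = -66 (R = -3/1 - 1*63 = -3*1 - 63 = -3 - 63 = -66)
R*(u(-3, 7) - 1*87) = -66*(-24 - 1*87) = -66*(-24 - 87) = -66*(-111) = 7326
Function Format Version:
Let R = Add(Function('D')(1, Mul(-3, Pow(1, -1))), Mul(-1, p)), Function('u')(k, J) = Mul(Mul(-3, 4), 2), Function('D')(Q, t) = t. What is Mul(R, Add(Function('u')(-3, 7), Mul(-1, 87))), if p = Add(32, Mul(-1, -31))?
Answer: 7326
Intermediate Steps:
p = 63 (p = Add(32, 31) = 63)
Function('u')(k, J) = -24 (Function('u')(k, J) = Mul(-12, 2) = -24)
R = -66 (R = Add(Mul(-3, Pow(1, -1)), Mul(-1, 63)) = Add(Mul(-3, 1), -63) = Add(-3, -63) = -66)
Mul(R, Add(Function('u')(-3, 7), Mul(-1, 87))) = Mul(-66, Add(-24, Mul(-1, 87))) = Mul(-66, Add(-24, -87)) = Mul(-66, -111) = 7326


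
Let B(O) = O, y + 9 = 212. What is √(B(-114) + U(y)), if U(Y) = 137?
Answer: √23 ≈ 4.7958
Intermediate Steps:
y = 203 (y = -9 + 212 = 203)
√(B(-114) + U(y)) = √(-114 + 137) = √23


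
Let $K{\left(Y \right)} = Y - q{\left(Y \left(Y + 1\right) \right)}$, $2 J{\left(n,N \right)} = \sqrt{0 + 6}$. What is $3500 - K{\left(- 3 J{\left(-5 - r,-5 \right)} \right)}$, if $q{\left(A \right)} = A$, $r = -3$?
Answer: $\frac{7027}{2} \approx 3513.5$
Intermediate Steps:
$J{\left(n,N \right)} = \frac{\sqrt{6}}{2}$ ($J{\left(n,N \right)} = \frac{\sqrt{0 + 6}}{2} = \frac{\sqrt{6}}{2}$)
$K{\left(Y \right)} = Y - Y \left(1 + Y\right)$ ($K{\left(Y \right)} = Y - Y \left(Y + 1\right) = Y - Y \left(1 + Y\right)$)
$3500 - K{\left(- 3 J{\left(-5 - r,-5 \right)} \right)} = 3500 - - \left(- 3 \frac{\sqrt{6}}{2}\right)^{2} = 3500 - - \left(- \frac{3 \sqrt{6}}{2}\right)^{2} = 3500 - \left(-1\right) \frac{27}{2} = 3500 - - \frac{27}{2} = 3500 + \frac{27}{2} = \frac{7027}{2}$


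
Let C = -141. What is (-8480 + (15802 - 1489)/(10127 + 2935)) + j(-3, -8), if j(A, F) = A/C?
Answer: -1735101649/204638 ≈ -8478.9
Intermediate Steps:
j(A, F) = -A/141 (j(A, F) = A/(-141) = A*(-1/141) = -A/141)
(-8480 + (15802 - 1489)/(10127 + 2935)) + j(-3, -8) = (-8480 + (15802 - 1489)/(10127 + 2935)) - 1/141*(-3) = (-8480 + 14313/13062) + 1/47 = (-8480 + 14313*(1/13062)) + 1/47 = (-8480 + 4771/4354) + 1/47 = -36917149/4354 + 1/47 = -1735101649/204638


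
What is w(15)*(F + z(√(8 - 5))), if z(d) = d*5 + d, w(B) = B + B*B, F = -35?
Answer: -8400 + 1440*√3 ≈ -5905.8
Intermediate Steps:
w(B) = B + B²
z(d) = 6*d (z(d) = 5*d + d = 6*d)
w(15)*(F + z(√(8 - 5))) = (15*(1 + 15))*(-35 + 6*√(8 - 5)) = (15*16)*(-35 + 6*√3) = 240*(-35 + 6*√3) = -8400 + 1440*√3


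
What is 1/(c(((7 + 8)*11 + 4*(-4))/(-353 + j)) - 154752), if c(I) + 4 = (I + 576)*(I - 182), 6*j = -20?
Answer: -1142761/296835112801 ≈ -3.8498e-6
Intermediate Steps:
j = -10/3 (j = (1/6)*(-20) = -10/3 ≈ -3.3333)
c(I) = -4 + (-182 + I)*(576 + I) (c(I) = -4 + (I + 576)*(I - 182) = -4 + (576 + I)*(-182 + I) = -4 + (-182 + I)*(576 + I))
1/(c(((7 + 8)*11 + 4*(-4))/(-353 + j)) - 154752) = 1/((-104836 + (((7 + 8)*11 + 4*(-4))/(-353 - 10/3))**2 + 394*(((7 + 8)*11 + 4*(-4))/(-353 - 10/3))) - 154752) = 1/((-104836 + ((15*11 - 16)/(-1069/3))**2 + 394*((15*11 - 16)/(-1069/3))) - 154752) = 1/((-104836 + ((165 - 16)*(-3/1069))**2 + 394*((165 - 16)*(-3/1069))) - 154752) = 1/((-104836 + (149*(-3/1069))**2 + 394*(149*(-3/1069))) - 154752) = 1/((-104836 + (-447/1069)**2 + 394*(-447/1069)) - 154752) = 1/((-104836 + 199809/1142761 - 176118/1069) - 154752) = 1/(-119990562529/1142761 - 154752) = 1/(-296835112801/1142761) = -1142761/296835112801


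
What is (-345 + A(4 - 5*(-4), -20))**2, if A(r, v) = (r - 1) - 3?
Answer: 105625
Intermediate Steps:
A(r, v) = -4 + r (A(r, v) = (-1 + r) - 3 = -4 + r)
(-345 + A(4 - 5*(-4), -20))**2 = (-345 + (-4 + (4 - 5*(-4))))**2 = (-345 + (-4 + (4 + 20)))**2 = (-345 + (-4 + 24))**2 = (-345 + 20)**2 = (-325)**2 = 105625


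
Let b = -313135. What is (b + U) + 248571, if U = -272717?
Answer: -337281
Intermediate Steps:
(b + U) + 248571 = (-313135 - 272717) + 248571 = -585852 + 248571 = -337281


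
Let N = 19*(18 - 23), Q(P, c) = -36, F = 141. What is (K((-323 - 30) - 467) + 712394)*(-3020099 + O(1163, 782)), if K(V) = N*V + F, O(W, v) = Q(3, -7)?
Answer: -2387220408725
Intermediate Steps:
O(W, v) = -36
N = -95 (N = 19*(-5) = -95)
K(V) = 141 - 95*V (K(V) = -95*V + 141 = 141 - 95*V)
(K((-323 - 30) - 467) + 712394)*(-3020099 + O(1163, 782)) = ((141 - 95*((-323 - 30) - 467)) + 712394)*(-3020099 - 36) = ((141 - 95*(-353 - 467)) + 712394)*(-3020135) = ((141 - 95*(-820)) + 712394)*(-3020135) = ((141 + 77900) + 712394)*(-3020135) = (78041 + 712394)*(-3020135) = 790435*(-3020135) = -2387220408725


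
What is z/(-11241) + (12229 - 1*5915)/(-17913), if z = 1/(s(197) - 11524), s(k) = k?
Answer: -38282925785/108609766371 ≈ -0.35248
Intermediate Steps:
z = -1/11327 (z = 1/(197 - 11524) = 1/(-11327) = -1/11327 ≈ -8.8285e-5)
z/(-11241) + (12229 - 1*5915)/(-17913) = -1/11327/(-11241) + (12229 - 1*5915)/(-17913) = -1/11327*(-1/11241) + (12229 - 5915)*(-1/17913) = 1/127326807 + 6314*(-1/17913) = 1/127326807 - 902/2559 = -38282925785/108609766371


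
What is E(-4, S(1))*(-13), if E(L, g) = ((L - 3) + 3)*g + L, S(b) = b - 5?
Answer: -156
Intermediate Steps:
S(b) = -5 + b
E(L, g) = L + L*g (E(L, g) = ((-3 + L) + 3)*g + L = L*g + L = L + L*g)
E(-4, S(1))*(-13) = -4*(1 + (-5 + 1))*(-13) = -4*(1 - 4)*(-13) = -4*(-3)*(-13) = 12*(-13) = -156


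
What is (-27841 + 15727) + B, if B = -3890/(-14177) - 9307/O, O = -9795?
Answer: -1682024995621/138863715 ≈ -12113.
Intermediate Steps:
B = 170047889/138863715 (B = -3890/(-14177) - 9307/(-9795) = -3890*(-1/14177) - 9307*(-1/9795) = 3890/14177 + 9307/9795 = 170047889/138863715 ≈ 1.2246)
(-27841 + 15727) + B = (-27841 + 15727) + 170047889/138863715 = -12114 + 170047889/138863715 = -1682024995621/138863715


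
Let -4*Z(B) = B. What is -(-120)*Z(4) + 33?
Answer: -87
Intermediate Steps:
Z(B) = -B/4
-(-120)*Z(4) + 33 = -(-120)*(-¼*4) + 33 = -(-120)*(-1) + 33 = -24*5 + 33 = -120 + 33 = -87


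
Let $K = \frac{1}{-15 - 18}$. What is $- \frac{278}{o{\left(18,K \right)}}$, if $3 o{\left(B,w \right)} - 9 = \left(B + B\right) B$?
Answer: $- \frac{278}{219} \approx -1.2694$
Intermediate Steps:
$K = - \frac{1}{33}$ ($K = \frac{1}{-33} = - \frac{1}{33} \approx -0.030303$)
$o{\left(B,w \right)} = 3 + \frac{2 B^{2}}{3}$ ($o{\left(B,w \right)} = 3 + \frac{\left(B + B\right) B}{3} = 3 + \frac{2 B B}{3} = 3 + \frac{2 B^{2}}{3}$)
$- \frac{278}{o{\left(18,K \right)}} = - \frac{278}{3 + \frac{2 \cdot 18^{2}}{3}} = - \frac{278}{3 + \frac{2}{3} \cdot 324} = - \frac{278}{3 + 216} = - \frac{278}{219}$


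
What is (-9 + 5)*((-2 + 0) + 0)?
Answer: 8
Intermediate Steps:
(-9 + 5)*((-2 + 0) + 0) = -4*(-2 + 0) = -4*(-2) = 8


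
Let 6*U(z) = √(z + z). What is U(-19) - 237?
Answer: -237 + I*√38/6 ≈ -237.0 + 1.0274*I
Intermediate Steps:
U(z) = √2*√z/6 (U(z) = √(z + z)/6 = √(2*z)/6 = (√2*√z)/6 = √2*√z/6)
U(-19) - 237 = √2*√(-19)/6 - 237 = √2*(I*√19)/6 - 237 = I*√38/6 - 237 = -237 + I*√38/6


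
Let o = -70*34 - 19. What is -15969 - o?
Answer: -13570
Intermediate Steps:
o = -2399 (o = -2380 - 19 = -2399)
-15969 - o = -15969 - 1*(-2399) = -15969 + 2399 = -13570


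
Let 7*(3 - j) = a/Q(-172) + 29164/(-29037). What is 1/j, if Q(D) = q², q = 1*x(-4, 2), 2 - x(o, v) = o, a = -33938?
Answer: 1219554/168076597 ≈ 0.0072559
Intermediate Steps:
x(o, v) = 2 - o
q = 6 (q = 1*(2 - 1*(-4)) = 1*(2 + 4) = 1*6 = 6)
Q(D) = 36 (Q(D) = 6² = 36)
j = 168076597/1219554 (j = 3 - (-33938/36 + 29164/(-29037))/7 = 3 - (-33938*1/36 + 29164*(-1/29037))/7 = 3 - (-16969/18 - 29164/29037)/7 = 3 - ⅐*(-164417935/174222) = 3 + 164417935/1219554 = 168076597/1219554 ≈ 137.82)
1/j = 1/(168076597/1219554) = 1219554/168076597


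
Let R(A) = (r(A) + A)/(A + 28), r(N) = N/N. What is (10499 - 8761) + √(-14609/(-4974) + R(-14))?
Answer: 1738 + √608723094/17409 ≈ 1739.4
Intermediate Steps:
r(N) = 1
R(A) = (1 + A)/(28 + A) (R(A) = (1 + A)/(A + 28) = (1 + A)/(28 + A))
(10499 - 8761) + √(-14609/(-4974) + R(-14)) = (10499 - 8761) + √(-14609/(-4974) + (1 - 14)/(28 - 14)) = 1738 + √(-14609*(-1/4974) - 13/14) = 1738 + √(14609/4974 + (1/14)*(-13)) = 1738 + √(14609/4974 - 13/14) = 1738 + √(34966/17409) = 1738 + √608723094/17409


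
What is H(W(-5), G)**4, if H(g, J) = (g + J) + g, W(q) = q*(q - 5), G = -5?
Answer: 81450625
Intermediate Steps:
W(q) = q*(-5 + q)
H(g, J) = J + 2*g (H(g, J) = (J + g) + g = J + 2*g)
H(W(-5), G)**4 = (-5 + 2*(-5*(-5 - 5)))**4 = (-5 + 2*(-5*(-10)))**4 = (-5 + 2*50)**4 = (-5 + 100)**4 = 95**4 = 81450625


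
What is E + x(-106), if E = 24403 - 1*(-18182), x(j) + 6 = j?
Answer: 42473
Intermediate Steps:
x(j) = -6 + j
E = 42585 (E = 24403 + 18182 = 42585)
E + x(-106) = 42585 + (-6 - 106) = 42585 - 112 = 42473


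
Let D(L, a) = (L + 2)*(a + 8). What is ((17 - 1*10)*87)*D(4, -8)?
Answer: 0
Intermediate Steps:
D(L, a) = (2 + L)*(8 + a)
((17 - 1*10)*87)*D(4, -8) = ((17 - 1*10)*87)*(16 + 2*(-8) + 8*4 + 4*(-8)) = ((17 - 10)*87)*(16 - 16 + 32 - 32) = (7*87)*0 = 609*0 = 0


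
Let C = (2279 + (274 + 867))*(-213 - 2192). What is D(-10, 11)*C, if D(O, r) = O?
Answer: 82251000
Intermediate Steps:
C = -8225100 (C = (2279 + 1141)*(-2405) = 3420*(-2405) = -8225100)
D(-10, 11)*C = -10*(-8225100) = 82251000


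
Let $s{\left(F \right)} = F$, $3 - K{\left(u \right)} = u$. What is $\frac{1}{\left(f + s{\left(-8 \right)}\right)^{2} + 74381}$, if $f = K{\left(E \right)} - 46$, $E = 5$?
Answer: $\frac{1}{77517} \approx 1.29 \cdot 10^{-5}$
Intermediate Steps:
$K{\left(u \right)} = 3 - u$
$f = -48$ ($f = \left(3 - 5\right) - 46 = -2 - 46 = -48$)
$\frac{1}{\left(f + s{\left(-8 \right)}\right)^{2} + 74381} = \frac{1}{\left(-48 - 8\right)^{2} + 74381} = \frac{1}{\left(-56\right)^{2} + 74381} = \frac{1}{3136 + 74381} = \frac{1}{77517}$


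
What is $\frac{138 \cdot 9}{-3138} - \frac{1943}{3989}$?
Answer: $- \frac{1841912}{2086247} \approx -0.88288$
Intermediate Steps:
$\frac{138 \cdot 9}{-3138} - \frac{1943}{3989} = 1242 \left(- \frac{1}{3138}\right) - \frac{1943}{3989} = - \frac{207}{523} - \frac{1943}{3989} = - \frac{1841912}{2086247}$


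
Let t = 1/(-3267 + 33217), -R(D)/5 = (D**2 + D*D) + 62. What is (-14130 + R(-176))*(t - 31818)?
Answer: 6178921957916/599 ≈ 1.0315e+10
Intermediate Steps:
R(D) = -310 - 10*D**2 (R(D) = -5*((D**2 + D*D) + 62) = -5*((D**2 + D**2) + 62) = -5*(2*D**2 + 62) = -5*(62 + 2*D**2) = -310 - 10*D**2)
t = 1/29950 ≈ 3.3389e-5
(-14130 + R(-176))*(t - 31818) = (-14130 + (-310 - 10*(-176)**2))*(1/29950 - 31818) = (-14130 + (-310 - 10*30976))*(-952949099/29950) = (-14130 + (-310 - 309760))*(-952949099/29950) = (-14130 - 310070)*(-952949099/29950) = -324200*(-952949099/29950) = 6178921957916/599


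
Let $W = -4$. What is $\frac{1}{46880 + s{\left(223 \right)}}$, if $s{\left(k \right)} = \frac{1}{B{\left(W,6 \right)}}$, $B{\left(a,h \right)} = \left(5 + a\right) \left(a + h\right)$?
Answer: $\frac{2}{93761} \approx 2.1331 \cdot 10^{-5}$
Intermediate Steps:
$s{\left(k \right)} = \frac{1}{2}$ ($s{\left(k \right)} = \frac{1}{\left(-4\right)^{2} + 5 \left(-4\right) + 5 \cdot 6 - 24} = \frac{1}{16 - 20 + 30 - 24} = \frac{1}{2}$)
$\frac{1}{46880 + s{\left(223 \right)}} = \frac{1}{46880 + \frac{1}{2}} = \frac{1}{\frac{93761}{2}} = \frac{2}{93761}$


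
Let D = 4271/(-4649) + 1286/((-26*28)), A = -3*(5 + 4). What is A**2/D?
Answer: -1233640044/4543951 ≈ -271.49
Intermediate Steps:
A = -27 (A = -3*9 = -27)
D = -4543951/1692236 (D = 4271*(-1/4649) + 1286/(-728) = -4271/4649 + 1286*(-1/728) = -4271/4649 - 643/364 = -4543951/1692236 ≈ -2.6852)
A**2/D = (-27)**2/(-4543951/1692236) = 729*(-1692236/4543951) = -1233640044/4543951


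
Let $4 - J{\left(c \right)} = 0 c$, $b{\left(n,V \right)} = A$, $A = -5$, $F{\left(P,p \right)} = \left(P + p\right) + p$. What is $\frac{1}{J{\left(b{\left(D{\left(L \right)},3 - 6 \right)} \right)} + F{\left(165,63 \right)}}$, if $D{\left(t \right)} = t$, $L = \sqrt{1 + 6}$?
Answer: $\frac{1}{295} \approx 0.0033898$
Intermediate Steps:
$F{\left(P,p \right)} = P + 2 p$
$L = \sqrt{7} \approx 2.6458$
$b{\left(n,V \right)} = -5$
$J{\left(c \right)} = 4$ ($J{\left(c \right)} = 4 - 0 c = 4 - 0 = 4 + 0 = 4$)
$\frac{1}{J{\left(b{\left(D{\left(L \right)},3 - 6 \right)} \right)} + F{\left(165,63 \right)}} = \frac{1}{4 + \left(165 + 2 \cdot 63\right)} = \frac{1}{4 + \left(165 + 126\right)} = \frac{1}{4 + 291} = \frac{1}{295}$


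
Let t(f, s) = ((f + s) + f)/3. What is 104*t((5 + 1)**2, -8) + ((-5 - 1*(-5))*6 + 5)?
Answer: 6671/3 ≈ 2223.7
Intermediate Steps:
t(f, s) = s/3 + 2*f/3 (t(f, s) = (s + 2*f)*(1/3) = s/3 + 2*f/3)
104*t((5 + 1)**2, -8) + ((-5 - 1*(-5))*6 + 5) = 104*((1/3)*(-8) + 2*(5 + 1)**2/3) + ((-5 - 1*(-5))*6 + 5) = 104*(-8/3 + (2/3)*6**2) + ((-5 + 5)*6 + 5) = 104*(-8/3 + (2/3)*36) + (0*6 + 5) = 104*(-8/3 + 24) + (0 + 5) = 104*(64/3) + 5 = 6656/3 + 5 = 6671/3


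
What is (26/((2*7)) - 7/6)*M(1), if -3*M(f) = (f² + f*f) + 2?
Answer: -58/63 ≈ -0.92064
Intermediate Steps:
M(f) = -⅔ - 2*f²/3 (M(f) = -((f² + f*f) + 2)/3 = -((f² + f²) + 2)/3 = -(2*f² + 2)/3 = -(2 + 2*f²)/3 = -⅔ - 2*f²/3)
(26/((2*7)) - 7/6)*M(1) = (26/((2*7)) - 7/6)*(-⅔ - ⅔*1²) = (26/14 - 7*⅙)*(-⅔ - ⅔*1) = (26*(1/14) - 7/6)*(-⅔ - ⅔) = (13/7 - 7/6)*(-4/3) = (29/42)*(-4/3) = -58/63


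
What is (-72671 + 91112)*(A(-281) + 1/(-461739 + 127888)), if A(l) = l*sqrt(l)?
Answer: -18441/333851 - 5181921*I*sqrt(281) ≈ -0.055237 - 8.6865e+7*I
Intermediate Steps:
A(l) = l**(3/2)
(-72671 + 91112)*(A(-281) + 1/(-461739 + 127888)) = (-72671 + 91112)*((-281)**(3/2) + 1/(-461739 + 127888)) = 18441*(-281*I*sqrt(281) + 1/(-333851)) = 18441*(-281*I*sqrt(281) - 1/333851) = 18441*(-1/333851 - 281*I*sqrt(281)) = -18441/333851 - 5181921*I*sqrt(281)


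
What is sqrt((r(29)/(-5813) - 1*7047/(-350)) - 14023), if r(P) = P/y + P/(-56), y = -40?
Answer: I*sqrt(579633732696382)/203455 ≈ 118.33*I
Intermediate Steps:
r(P) = -3*P/70 (r(P) = P/(-40) + P/(-56) = P*(-1/40) + P*(-1/56) = -P/40 - P/56 = -3*P/70)
sqrt((r(29)/(-5813) - 1*7047/(-350)) - 14023) = sqrt((-3/70*29/(-5813) - 1*7047/(-350)) - 14023) = sqrt((-87/70*(-1/5813) - 7047*(-1/350)) - 14023) = sqrt((87/406910 + 7047/350) - 14023) = sqrt(20482323/1017275 - 14023) = sqrt(-14244765002/1017275) = I*sqrt(579633732696382)/203455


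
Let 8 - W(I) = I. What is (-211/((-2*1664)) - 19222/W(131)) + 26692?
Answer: 10990206817/409344 ≈ 26848.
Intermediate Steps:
W(I) = 8 - I
(-211/((-2*1664)) - 19222/W(131)) + 26692 = (-211/((-2*1664)) - 19222/(8 - 1*131)) + 26692 = (-211/(-3328) - 19222/(8 - 131)) + 26692 = (-211*(-1/3328) - 19222/(-123)) + 26692 = (211/3328 - 19222*(-1/123)) + 26692 = (211/3328 + 19222/123) + 26692 = 63996769/409344 + 26692 = 10990206817/409344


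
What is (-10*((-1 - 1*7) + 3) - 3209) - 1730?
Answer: -4889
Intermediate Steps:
(-10*((-1 - 1*7) + 3) - 3209) - 1730 = (-10*((-1 - 7) + 3) - 3209) - 1730 = (-10*(-8 + 3) - 3209) - 1730 = (-10*(-5) - 3209) - 1730 = (50 - 3209) - 1730 = -3159 - 1730 = -4889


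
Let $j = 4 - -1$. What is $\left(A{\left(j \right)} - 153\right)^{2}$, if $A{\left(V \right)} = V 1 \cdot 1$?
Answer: $21904$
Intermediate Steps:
$j = 5$ ($j = 4 + 1 = 5$)
$A{\left(V \right)} = V$ ($A{\left(V \right)} = V 1 = V$)
$\left(A{\left(j \right)} - 153\right)^{2} = \left(5 - 153\right)^{2} = \left(-148\right)^{2} = 21904$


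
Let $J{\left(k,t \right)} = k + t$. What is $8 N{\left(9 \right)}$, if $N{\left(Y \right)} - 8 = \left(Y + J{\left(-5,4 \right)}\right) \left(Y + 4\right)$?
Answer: $896$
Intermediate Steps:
$N{\left(Y \right)} = 8 + \left(-1 + Y\right) \left(4 + Y\right)$ ($N{\left(Y \right)} = 8 + \left(Y + \left(-5 + 4\right)\right) \left(Y + 4\right) = 8 + \left(Y - 1\right) \left(4 + Y\right) = 8 + \left(-1 + Y\right) \left(4 + Y\right)$)
$8 N{\left(9 \right)} = 8 \left(4 + 9^{2} + 3 \cdot 9\right) = 8 \left(4 + 81 + 27\right) = 8 \cdot 112 = 896$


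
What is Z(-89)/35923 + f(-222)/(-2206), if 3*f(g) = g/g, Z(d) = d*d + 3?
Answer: 52405109/237738414 ≈ 0.22043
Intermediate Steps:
Z(d) = 3 + d² (Z(d) = d² + 3 = 3 + d²)
f(g) = ⅓ (f(g) = (g/g)/3 = (⅓)*1 = ⅓)
Z(-89)/35923 + f(-222)/(-2206) = (3 + (-89)²)/35923 + (⅓)/(-2206) = (3 + 7921)*(1/35923) + (⅓)*(-1/2206) = 7924*(1/35923) - 1/6618 = 7924/35923 - 1/6618 = 52405109/237738414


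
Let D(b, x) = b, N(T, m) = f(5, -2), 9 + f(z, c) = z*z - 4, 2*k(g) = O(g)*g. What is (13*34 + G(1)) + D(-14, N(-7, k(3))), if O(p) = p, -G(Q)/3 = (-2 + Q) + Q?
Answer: 428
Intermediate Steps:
G(Q) = 6 - 6*Q (G(Q) = -3*((-2 + Q) + Q) = -3*(-2 + 2*Q) = 6 - 6*Q)
k(g) = g**2/2 (k(g) = (g*g)/2 = g**2/2)
f(z, c) = -13 + z**2 (f(z, c) = -9 + (z*z - 4) = -9 + (z**2 - 4) = -9 + (-4 + z**2) = -13 + z**2)
N(T, m) = 12 (N(T, m) = -13 + 5**2 = -13 + 25 = 12)
(13*34 + G(1)) + D(-14, N(-7, k(3))) = (13*34 + (6 - 6*1)) - 14 = (442 + (6 - 6)) - 14 = (442 + 0) - 14 = 442 - 14 = 428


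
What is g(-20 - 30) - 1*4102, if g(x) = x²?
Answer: -1602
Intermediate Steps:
g(-20 - 30) - 1*4102 = (-20 - 30)² - 1*4102 = (-50)² - 4102 = 2500 - 4102 = -1602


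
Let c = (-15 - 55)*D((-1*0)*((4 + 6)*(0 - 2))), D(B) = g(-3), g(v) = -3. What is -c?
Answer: -210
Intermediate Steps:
D(B) = -3
c = 210 (c = (-15 - 55)*(-3) = -70*(-3) = 210)
-c = -1*210 = -210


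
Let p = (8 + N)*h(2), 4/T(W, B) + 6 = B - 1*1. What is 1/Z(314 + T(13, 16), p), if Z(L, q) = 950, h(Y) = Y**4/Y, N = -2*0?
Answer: 1/950 ≈ 0.0010526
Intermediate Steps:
N = 0
T(W, B) = 4/(-7 + B) (T(W, B) = 4/(-6 + (B - 1*1)) = 4/(-6 + (B - 1)) = 4/(-6 + (-1 + B)) = 4/(-7 + B))
h(Y) = Y**3
p = 64 (p = (8 + 0)*2**3 = 8*8 = 64)
1/Z(314 + T(13, 16), p) = 1/950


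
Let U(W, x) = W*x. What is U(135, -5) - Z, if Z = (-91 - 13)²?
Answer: -11491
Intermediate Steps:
Z = 10816 (Z = (-104)² = 10816)
U(135, -5) - Z = 135*(-5) - 1*10816 = -675 - 10816 = -11491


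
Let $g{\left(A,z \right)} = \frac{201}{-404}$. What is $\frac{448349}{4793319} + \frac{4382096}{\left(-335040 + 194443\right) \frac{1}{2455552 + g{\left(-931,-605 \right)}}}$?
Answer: $- \frac{5209411217703412946239}{68066553415743} \approx -7.6534 \cdot 10^{7}$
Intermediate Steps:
$g{\left(A,z \right)} = - \frac{201}{404}$ ($g{\left(A,z \right)} = 201 \left(- \frac{1}{404}\right) = - \frac{201}{404}$)
$\frac{448349}{4793319} + \frac{4382096}{\left(-335040 + 194443\right) \frac{1}{2455552 + g{\left(-931,-605 \right)}}} = \frac{448349}{4793319} + \frac{4382096}{\left(-335040 + 194443\right) \frac{1}{2455552 - \frac{201}{404}}} = 448349 \cdot \frac{1}{4793319} + \frac{4382096}{\left(-140597\right) \frac{1}{\frac{992042807}{404}}} = \frac{448349}{4793319} + \frac{4382096}{\left(-140597\right) \frac{404}{992042807}} = \frac{448349}{4793319} + \frac{4382096}{- \frac{56801188}{992042807}} = \frac{448349}{4793319} + 4382096 \left(- \frac{992042807}{56801188}\right) = \frac{448349}{4793319} - \frac{1086806704095868}{14200297} = - \frac{5209411217703412946239}{68066553415743}$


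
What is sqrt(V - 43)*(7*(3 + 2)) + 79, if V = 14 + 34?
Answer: 79 + 35*sqrt(5) ≈ 157.26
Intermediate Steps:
V = 48
sqrt(V - 43)*(7*(3 + 2)) + 79 = sqrt(48 - 43)*(7*(3 + 2)) + 79 = sqrt(5)*(7*5) + 79 = sqrt(5)*35 + 79 = 35*sqrt(5) + 79 = 79 + 35*sqrt(5)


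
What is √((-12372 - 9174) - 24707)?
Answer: I*√46253 ≈ 215.07*I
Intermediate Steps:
√((-12372 - 9174) - 24707) = √(-21546 - 24707) = √(-46253) = I*√46253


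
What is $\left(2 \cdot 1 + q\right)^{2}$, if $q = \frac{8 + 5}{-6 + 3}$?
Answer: $\frac{49}{9} \approx 5.4444$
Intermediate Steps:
$q = - \frac{13}{3}$ ($q = \frac{13}{-3} = 13 \left(- \frac{1}{3}\right) = - \frac{13}{3} \approx -4.3333$)
$\left(2 \cdot 1 + q\right)^{2} = \left(2 \cdot 1 - \frac{13}{3}\right)^{2} = \left(2 - \frac{13}{3}\right)^{2} = \left(- \frac{7}{3}\right)^{2} = \frac{49}{9}$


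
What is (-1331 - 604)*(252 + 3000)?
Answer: -6292620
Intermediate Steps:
(-1331 - 604)*(252 + 3000) = -1935*3252 = -6292620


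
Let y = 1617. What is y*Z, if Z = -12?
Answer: -19404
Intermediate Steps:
y*Z = 1617*(-12) = -19404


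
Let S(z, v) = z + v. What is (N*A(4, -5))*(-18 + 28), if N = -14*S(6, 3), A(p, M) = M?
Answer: 6300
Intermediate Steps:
S(z, v) = v + z
N = -126 (N = -14*(3 + 6) = -14*9 = -126)
(N*A(4, -5))*(-18 + 28) = (-126*(-5))*(-18 + 28) = 630*10 = 6300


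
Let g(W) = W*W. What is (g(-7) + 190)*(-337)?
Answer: -80543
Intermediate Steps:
g(W) = W²
(g(-7) + 190)*(-337) = ((-7)² + 190)*(-337) = (49 + 190)*(-337) = 239*(-337) = -80543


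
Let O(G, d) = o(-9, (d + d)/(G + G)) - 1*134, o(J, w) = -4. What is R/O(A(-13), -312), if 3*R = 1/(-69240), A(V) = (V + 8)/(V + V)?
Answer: 1/28665360 ≈ 3.4885e-8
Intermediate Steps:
A(V) = (8 + V)/(2*V) (A(V) = (8 + V)/((2*V)) = (8 + V)*(1/(2*V)) = (8 + V)/(2*V))
R = -1/207720 (R = (⅓)/(-69240) = (⅓)*(-1/69240) = -1/207720 ≈ -4.8142e-6)
O(G, d) = -138 (O(G, d) = -4 - 1*134 = -4 - 134 = -138)
R/O(A(-13), -312) = -1/207720/(-138) = -1/207720*(-1/138) = 1/28665360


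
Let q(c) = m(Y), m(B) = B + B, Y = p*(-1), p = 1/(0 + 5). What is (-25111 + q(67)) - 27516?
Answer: -263137/5 ≈ -52627.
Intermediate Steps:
p = ⅕ (p = 1/5 = ⅕ ≈ 0.20000)
Y = -⅕ (Y = (⅕)*(-1) = -⅕ ≈ -0.20000)
m(B) = 2*B
q(c) = -⅖ (q(c) = 2*(-⅕) = -⅖)
(-25111 + q(67)) - 27516 = (-25111 - ⅖) - 27516 = -125557/5 - 27516 = -263137/5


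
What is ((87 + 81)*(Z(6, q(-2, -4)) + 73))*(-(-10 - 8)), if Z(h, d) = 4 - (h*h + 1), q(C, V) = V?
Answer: 120960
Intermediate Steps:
Z(h, d) = 3 - h² (Z(h, d) = 4 - (h² + 1) = 4 - (1 + h²) = 4 + (-1 - h²) = 3 - h²)
((87 + 81)*(Z(6, q(-2, -4)) + 73))*(-(-10 - 8)) = ((87 + 81)*((3 - 1*6²) + 73))*(-(-10 - 8)) = (168*((3 - 1*36) + 73))*(-1*(-18)) = (168*((3 - 36) + 73))*18 = (168*(-33 + 73))*18 = (168*40)*18 = 6720*18 = 120960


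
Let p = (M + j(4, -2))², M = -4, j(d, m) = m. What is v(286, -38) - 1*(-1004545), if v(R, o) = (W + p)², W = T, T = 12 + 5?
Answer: 1007354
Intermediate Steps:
T = 17
W = 17
p = 36 (p = (-4 - 2)² = (-6)² = 36)
v(R, o) = 2809 (v(R, o) = (17 + 36)² = 53² = 2809)
v(286, -38) - 1*(-1004545) = 2809 - 1*(-1004545) = 2809 + 1004545 = 1007354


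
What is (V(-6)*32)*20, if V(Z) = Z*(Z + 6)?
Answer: 0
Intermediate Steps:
V(Z) = Z*(6 + Z)
(V(-6)*32)*20 = (-6*(6 - 6)*32)*20 = (-6*0*32)*20 = (0*32)*20 = 0*20 = 0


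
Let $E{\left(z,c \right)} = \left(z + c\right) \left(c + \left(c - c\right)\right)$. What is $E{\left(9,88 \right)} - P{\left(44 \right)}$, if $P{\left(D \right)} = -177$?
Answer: $8713$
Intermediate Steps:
$E{\left(z,c \right)} = c \left(c + z\right)$ ($E{\left(z,c \right)} = \left(c + z\right) \left(c + 0\right) = \left(c + z\right) c = c \left(c + z\right)$)
$E{\left(9,88 \right)} - P{\left(44 \right)} = 88 \left(88 + 9\right) - -177 = 88 \cdot 97 + 177 = 8536 + 177 = 8713$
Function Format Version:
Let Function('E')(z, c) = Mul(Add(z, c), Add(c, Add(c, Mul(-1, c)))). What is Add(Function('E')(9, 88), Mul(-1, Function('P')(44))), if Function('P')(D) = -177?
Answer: 8713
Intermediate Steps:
Function('E')(z, c) = Mul(c, Add(c, z)) (Function('E')(z, c) = Mul(Add(c, z), Add(c, 0)) = Mul(Add(c, z), c) = Mul(c, Add(c, z)))
Add(Function('E')(9, 88), Mul(-1, Function('P')(44))) = Add(Mul(88, Add(88, 9)), Mul(-1, -177)) = Add(Mul(88, 97), 177) = Add(8536, 177) = 8713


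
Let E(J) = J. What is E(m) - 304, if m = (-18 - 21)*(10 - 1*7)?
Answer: -421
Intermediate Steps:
m = -117 (m = -39*(10 - 7) = -39*3 = -117)
E(m) - 304 = -117 - 304 = -421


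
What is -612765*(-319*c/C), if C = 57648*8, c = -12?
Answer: -195472035/38432 ≈ -5086.2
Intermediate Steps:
C = 461184
-612765*(-319*c/C) = -612765/(461184/((-29*(-12)*11))) = -612765/(461184/((348*11))) = -612765/(461184/3828) = -612765/(461184*(1/3828)) = -612765/38432/319 = -612765*319/38432 = -195472035/38432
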